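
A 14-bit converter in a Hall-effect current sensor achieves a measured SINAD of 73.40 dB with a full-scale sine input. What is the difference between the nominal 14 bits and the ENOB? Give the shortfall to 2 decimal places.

N_eff = (73.40 − 1.76)/6.02 = 11.9003 bits.
Shortfall = 14 − 11.9003 = 2.0997 bits.

2.10 bits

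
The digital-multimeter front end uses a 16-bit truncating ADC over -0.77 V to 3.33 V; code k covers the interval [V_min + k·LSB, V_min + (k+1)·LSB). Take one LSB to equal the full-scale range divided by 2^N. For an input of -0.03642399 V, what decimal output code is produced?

Range = 3.33 − (-0.77) = 4.1 V. LSB = 4.1 V / 2^16 ≈ 62.56 µV.
(V_in − V_min) × 2^16/range = (-0.03642399 − (-0.77)) × 65536/4.1 = 11725.765.
Floor → code = 11725.

11725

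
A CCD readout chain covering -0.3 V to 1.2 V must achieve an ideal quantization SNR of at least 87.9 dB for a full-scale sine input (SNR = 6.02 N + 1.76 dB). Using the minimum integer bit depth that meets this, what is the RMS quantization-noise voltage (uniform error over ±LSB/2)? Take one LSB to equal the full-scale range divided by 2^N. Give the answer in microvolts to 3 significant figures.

13.2 µV

Full-scale range = 1.2 V − (-0.3 V) = 1.5 V.
N ≥ (87.9 − 1.76)/6.02 = 14.309 → N_min = 15.
One LSB is 1.5 V / 32768 = 45.776 µV.
RMS noise = LSB/√12 = 13.2 µV.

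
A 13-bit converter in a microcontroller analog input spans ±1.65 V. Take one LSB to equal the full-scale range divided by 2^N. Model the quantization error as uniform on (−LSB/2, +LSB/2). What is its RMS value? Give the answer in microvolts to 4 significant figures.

Range = 1.65 − (-1.65) = 3.3 V.
Step size = 3.3/8192 V = 402.832 µV.
V_rms = LSB/√12 = 402.832 µV / √12 = 116.3 µV.

116.3 µV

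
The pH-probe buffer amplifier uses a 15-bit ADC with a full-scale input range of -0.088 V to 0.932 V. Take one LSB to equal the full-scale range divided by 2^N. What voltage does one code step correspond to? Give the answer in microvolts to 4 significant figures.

Full-scale range = 0.932 V − (-0.088 V) = 1.02 V.
There are 2^15 = 32768 steps.
LSB = 1.02 V / 2^15 = 31.13 µV.

31.13 µV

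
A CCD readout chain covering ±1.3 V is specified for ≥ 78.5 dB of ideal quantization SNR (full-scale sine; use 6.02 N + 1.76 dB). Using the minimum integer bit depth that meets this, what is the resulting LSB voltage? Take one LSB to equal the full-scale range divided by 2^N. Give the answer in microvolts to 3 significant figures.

317 µV

Span: 1.3 V − (-1.3 V) = 2.6 V.
Solving 6.02 N ≥ 78.5 − 1.76: N ≥ 12.748. Round up → N = 13.
Step size = 2.6/8192 V = 317 µV.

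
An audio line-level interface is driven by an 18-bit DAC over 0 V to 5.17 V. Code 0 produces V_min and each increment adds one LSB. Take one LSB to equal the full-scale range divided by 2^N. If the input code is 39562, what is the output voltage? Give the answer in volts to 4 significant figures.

0.7802 V

V_FS = 5.17 V. LSB = 5.17 V / 2^18.
V_out = V_min + code × LSB = 0 V + 39562 × 5.17 V / 262144
      = 0 V + 0.780241 V = 0.780241 V.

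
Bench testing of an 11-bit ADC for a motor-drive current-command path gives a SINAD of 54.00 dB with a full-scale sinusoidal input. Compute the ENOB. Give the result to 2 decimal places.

8.68 bits

ENOB = (54.00 − 1.76)/6.02 = 8.6777 bits.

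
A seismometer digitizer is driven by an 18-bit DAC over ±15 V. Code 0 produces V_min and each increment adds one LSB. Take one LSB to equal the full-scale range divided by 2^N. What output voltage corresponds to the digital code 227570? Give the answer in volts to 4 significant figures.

11.04 V

Full-scale range = 15 V − (-15 V) = 30 V. LSB = 30 V / 2^18.
V_out = V_min + code × LSB = -15 V + 227570 × 30 V / 262144
      = -15 V + 26.0433 V = 11.0433 V.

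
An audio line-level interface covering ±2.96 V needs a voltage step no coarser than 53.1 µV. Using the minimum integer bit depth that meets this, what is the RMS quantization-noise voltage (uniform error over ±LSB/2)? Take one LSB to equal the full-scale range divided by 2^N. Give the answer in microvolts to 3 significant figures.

Full-scale range = 2.96 V − (-2.96 V) = 5.92 V.
Required number of levels: 5.92/53.1 µV = 111490; smallest N with 2^N ≥ that is 17.
LSB = 5.92 V / 2^17 = 45.166 µV.
RMS noise = LSB/√12 = 13.0 µV.

13.0 µV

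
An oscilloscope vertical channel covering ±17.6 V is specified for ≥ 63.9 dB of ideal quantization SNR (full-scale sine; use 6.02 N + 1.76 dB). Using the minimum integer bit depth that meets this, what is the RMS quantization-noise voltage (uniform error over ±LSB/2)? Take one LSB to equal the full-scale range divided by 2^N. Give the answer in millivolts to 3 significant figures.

Span: 17.6 V − (-17.6 V) = 35.2 V.
6.02 N + 1.76 ≥ 63.9 gives N ≥ 10.322, so the minimum integer is 11.
LSB = 35.2 V / 2^11 = 17.188 mV.
RMS noise = LSB/√12 = 4.96 mV.

4.96 mV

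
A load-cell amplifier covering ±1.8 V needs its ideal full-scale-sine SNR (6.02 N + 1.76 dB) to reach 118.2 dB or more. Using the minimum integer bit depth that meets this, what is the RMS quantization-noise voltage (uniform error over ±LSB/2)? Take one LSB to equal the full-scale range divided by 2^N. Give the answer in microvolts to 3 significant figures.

Range = 1.8 − (-1.8) = 3.6 V.
Required N = ⌈(118.2 − 1.76)/6.02⌉ = ⌈19.342⌉ = 20.
One LSB is 3.6 V / 1048576 = 3.4332 µV.
RMS noise = LSB/√12 = 0.991 µV.

0.991 µV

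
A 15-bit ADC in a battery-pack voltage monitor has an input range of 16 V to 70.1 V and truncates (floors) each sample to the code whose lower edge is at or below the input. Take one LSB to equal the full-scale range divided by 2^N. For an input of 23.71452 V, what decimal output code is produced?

4672

Range = 70.1 − (16) = 54.1 V. LSB = 54.1 V / 2^15 ≈ 1.651 mV.
code = ⌊(V_in − V_min)/LSB⌋ = ⌊(V_in − V_min) × 2^15 / range⌋
     = ⌊(23.71452 − (16)) × 32768 / 54.1⌋ = ⌊7.71452 × 32768/54.1⌋
     = ⌊4672.632⌋ = 4672.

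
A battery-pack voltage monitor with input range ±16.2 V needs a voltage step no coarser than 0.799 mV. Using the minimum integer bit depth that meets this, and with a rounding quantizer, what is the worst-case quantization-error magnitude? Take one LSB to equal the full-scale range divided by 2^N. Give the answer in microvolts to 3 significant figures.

Range = 16.2 − (-16.2) = 32.4 V.
32.4 V / 0.799 mV = 40550. Since 2^15 = 32768 and 2^16 = 65536, N = 16.
Step size = 32.4/65536 V = 494.38 µV.
Half an LSB is 247 µV.

247 µV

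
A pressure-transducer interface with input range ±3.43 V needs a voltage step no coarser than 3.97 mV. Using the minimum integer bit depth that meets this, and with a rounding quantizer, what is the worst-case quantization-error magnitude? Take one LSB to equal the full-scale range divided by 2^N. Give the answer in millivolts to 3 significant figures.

1.67 mV

Span: 3.43 V − (-3.43 V) = 6.86 V.
Need 2^N ≥ 6.86 V / 3.97 mV = 1728 → N_min = 11.
Step size = 6.86/2048 V = 3.3496 mV.
Half an LSB is 1.67 mV.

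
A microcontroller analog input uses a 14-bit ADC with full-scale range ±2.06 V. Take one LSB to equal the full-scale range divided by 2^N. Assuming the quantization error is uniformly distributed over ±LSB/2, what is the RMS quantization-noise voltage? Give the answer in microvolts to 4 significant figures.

72.59 µV

Span: 2.06 V − (-2.06 V) = 4.12 V.
LSB = 4.12 V ÷ 2^14 = 4.12/16384 V = 251.465 µV.
V_rms = LSB/√12 = 251.465 µV / √12 = 72.59 µV.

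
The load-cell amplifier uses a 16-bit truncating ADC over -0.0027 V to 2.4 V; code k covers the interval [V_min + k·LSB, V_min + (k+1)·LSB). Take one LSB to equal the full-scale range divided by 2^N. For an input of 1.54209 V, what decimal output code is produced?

42135

Full-scale range = 2.4 V − (-0.0027 V) = 2.4027 V. LSB = 2.4027 V / 2^16 ≈ 36.66 µV.
(V_in − V_min) × 2^16/range = (1.54209 − (-0.0027)) × 65536/2.4027 = 42135.663.
Floor → code = 42135.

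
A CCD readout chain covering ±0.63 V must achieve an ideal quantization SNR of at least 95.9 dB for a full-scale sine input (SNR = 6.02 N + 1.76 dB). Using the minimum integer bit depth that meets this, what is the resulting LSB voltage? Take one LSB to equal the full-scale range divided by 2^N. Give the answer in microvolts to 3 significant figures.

Range = 0.63 − (-0.63) = 1.26 V.
6.02 N + 1.76 ≥ 95.9 gives N ≥ 15.638, so the minimum integer is 16.
Step size = 1.26/65536 V = 19.2 µV.

19.2 µV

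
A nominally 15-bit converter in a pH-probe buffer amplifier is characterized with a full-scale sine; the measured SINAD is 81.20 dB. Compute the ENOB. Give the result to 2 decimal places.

13.20 bits

ENOB = (81.20 − 1.76)/6.02 = 13.1960 bits.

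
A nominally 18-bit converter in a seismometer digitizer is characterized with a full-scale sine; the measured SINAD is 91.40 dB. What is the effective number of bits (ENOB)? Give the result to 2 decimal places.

ENOB = (SINAD − 1.76) / 6.02 = (91.40 − 1.76) / 6.02 = 89.64 / 6.02 = 14.8904.

14.89 bits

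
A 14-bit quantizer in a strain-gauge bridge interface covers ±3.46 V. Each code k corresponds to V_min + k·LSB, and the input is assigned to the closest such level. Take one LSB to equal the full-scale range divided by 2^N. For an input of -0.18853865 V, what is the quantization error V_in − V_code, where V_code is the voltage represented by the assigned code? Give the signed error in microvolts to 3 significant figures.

−165 µV

Full-scale range = 3.46 V − (-3.46 V) = 6.92 V. LSB = 6.92 V / 2^14 ≈ 422.4 µV.
(-0.18853865 − (-3.46)) / LSB = 3.27146135 × 16384/6.92 = 7745.6102. Nearest integer: k = 7746.
V_code = V_min + k × range/2^14 = -3.46 + 7746 × 6.92/16384 = -0.18837402344 V.
Error = V_in − V_code = -0.18853865 − (-0.18837402344) = −165 µV.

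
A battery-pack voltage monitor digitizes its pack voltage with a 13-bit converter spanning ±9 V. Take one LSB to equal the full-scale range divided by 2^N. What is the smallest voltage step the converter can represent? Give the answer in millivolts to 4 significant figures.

2.197 mV

Span: 9 V − (-9 V) = 18 V.
Number of codes = 2^13 = 8192.
One LSB is 18 V / 8192 = 2.197 mV.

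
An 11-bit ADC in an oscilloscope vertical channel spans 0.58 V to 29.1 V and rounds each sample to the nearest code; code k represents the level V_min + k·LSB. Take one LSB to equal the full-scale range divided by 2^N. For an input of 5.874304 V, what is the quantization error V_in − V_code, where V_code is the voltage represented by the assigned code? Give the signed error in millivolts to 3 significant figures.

+2.51 mV

Span: 29.1 V − (0.58 V) = 28.52 V. LSB = 28.52 V / 2^11 ≈ 13.93 mV.
(V_in − V_min)/LSB = (5.874304 − (0.58)) × 2048/28.52 = 380.1800 → nearest code k = 380.
V_code = V_min + k × range/2^11 = 0.58 + 380 × 28.52/2048 = 5.871796875 V.
V_in − V_code = 5.874304 − (5.871796875) = +2.51 mV.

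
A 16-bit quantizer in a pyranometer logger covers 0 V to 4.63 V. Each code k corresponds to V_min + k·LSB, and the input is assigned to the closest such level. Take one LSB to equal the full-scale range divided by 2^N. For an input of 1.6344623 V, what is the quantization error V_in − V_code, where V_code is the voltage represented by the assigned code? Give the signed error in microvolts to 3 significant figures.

Span = 4.63 V. LSB = 4.63 V / 2^16 ≈ 70.65 µV.
Position in LSBs: (1.6344623 − (0)) × 65536/4.63 = 23135.2314; rounding gives k = 23135.
V_code = V_min + k × range/2^16 = 0 + 23135 × 4.63/65536 = 1.6344459534 V.
e = 1.6344623 − (1.6344459534) = +16.3 µV.

+16.3 µV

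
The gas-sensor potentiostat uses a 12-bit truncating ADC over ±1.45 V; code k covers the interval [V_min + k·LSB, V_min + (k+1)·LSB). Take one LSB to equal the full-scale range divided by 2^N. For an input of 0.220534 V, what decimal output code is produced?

Range = 1.45 − (-1.45) = 2.9 V. LSB = 2.9 V / 2^12 ≈ 0.7080 mV.
code = ⌊(V_in − V_min)/LSB⌋ = ⌊(V_in − V_min) × 2^12 / range⌋
     = ⌊(0.220534 − (-1.45)) × 4096 / 2.9⌋ = ⌊1.670534 × 4096/2.9⌋
     = ⌊2359.485⌋ = 2359.

2359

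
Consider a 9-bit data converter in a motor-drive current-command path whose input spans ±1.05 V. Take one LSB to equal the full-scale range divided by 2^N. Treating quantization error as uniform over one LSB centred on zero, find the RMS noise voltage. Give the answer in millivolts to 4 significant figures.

Span: 1.05 V − (-1.05 V) = 2.1 V.
LSB = 2.1 V ÷ 2^9 = 2.1/512 V = 4.10156 mV.
For a uniform distribution on [−LSB/2, +LSB/2], V_rms = LSB/√12 = 4.10156 mV/3.4641 = 1.184 mV.

1.184 mV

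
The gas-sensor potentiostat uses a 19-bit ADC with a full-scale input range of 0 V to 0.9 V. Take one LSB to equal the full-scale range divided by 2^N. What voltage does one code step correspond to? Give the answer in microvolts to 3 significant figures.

Range is 0.9 V.
2^19 = 524288 levels.
LSB = 0.9 V / 2^19 = 1.72 µV.

1.72 µV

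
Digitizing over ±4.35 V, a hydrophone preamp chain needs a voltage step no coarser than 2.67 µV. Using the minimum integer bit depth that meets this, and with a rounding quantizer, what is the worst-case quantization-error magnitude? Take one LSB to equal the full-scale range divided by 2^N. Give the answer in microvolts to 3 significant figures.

1.04 µV

Span: 4.35 V − (-4.35 V) = 8.7 V.
Levels needed ≥ 8.7/2.67 µV = 3.258e6. 2^22 = 4194304 suffices, so N_min = 22.
LSB = 8.7 V ÷ 2^22 = 8.7/4194304 V = 2.0742 µV.
|e|_max = LSB/2 = 1.04 µV.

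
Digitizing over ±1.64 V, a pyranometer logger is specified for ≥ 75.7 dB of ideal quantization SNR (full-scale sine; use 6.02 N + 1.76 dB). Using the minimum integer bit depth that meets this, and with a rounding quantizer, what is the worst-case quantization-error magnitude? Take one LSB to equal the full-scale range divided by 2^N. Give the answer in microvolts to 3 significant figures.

200 µV

Range = 1.64 − (-1.64) = 3.28 V.
Required N = ⌈(75.7 − 1.76)/6.02⌉ = ⌈12.282⌉ = 13.
Step size = 3.28/8192 V = 400.39 µV.
|e|_max = LSB/2 = 200 µV.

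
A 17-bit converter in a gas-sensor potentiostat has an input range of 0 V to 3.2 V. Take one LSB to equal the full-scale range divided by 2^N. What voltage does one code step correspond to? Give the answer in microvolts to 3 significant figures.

24.4 µV

Span = 3.2 V.
There are 2^17 = 131072 steps.
LSB = 3.2 V / 2^17 = 24.4 µV.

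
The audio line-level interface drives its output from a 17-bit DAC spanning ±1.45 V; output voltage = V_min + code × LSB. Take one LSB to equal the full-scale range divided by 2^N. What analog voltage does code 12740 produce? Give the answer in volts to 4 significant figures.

-1.168 V

Span: 1.45 V − (-1.45 V) = 2.9 V. LSB = 2.9 V / 2^17.
V_out = V_min + code × LSB = -1.45 V + 12740 × 2.9 V / 131072
      = -1.45 + 0.281876 = -1.16812 V.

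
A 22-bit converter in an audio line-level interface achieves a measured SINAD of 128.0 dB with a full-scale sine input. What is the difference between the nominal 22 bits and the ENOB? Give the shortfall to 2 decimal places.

Effective bits = (128.0 − 1.76)/6.02 = 20.9701.
22 − 20.9701 = 1.03 bits below nominal.

1.03 bits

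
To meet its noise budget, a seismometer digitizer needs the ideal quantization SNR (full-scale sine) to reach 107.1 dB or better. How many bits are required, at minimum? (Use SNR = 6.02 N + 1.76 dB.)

N ≥ (107.1 − 1.76)/6.02 = 17.498 → N_min = 18.

18 bits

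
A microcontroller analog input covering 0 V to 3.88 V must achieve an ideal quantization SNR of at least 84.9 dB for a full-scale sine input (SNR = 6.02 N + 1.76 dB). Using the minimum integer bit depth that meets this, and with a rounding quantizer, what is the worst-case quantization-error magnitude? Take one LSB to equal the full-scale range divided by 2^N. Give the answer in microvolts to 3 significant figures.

118 µV

Range is 3.88 V.
Required N = ⌈(84.9 − 1.76)/6.02⌉ = ⌈13.811⌉ = 14.
LSB = 3.88 V ÷ 2^14 = 3.88/16384 V = 236.82 µV.
Max error for round-to-nearest is LSB/2 = 118 µV.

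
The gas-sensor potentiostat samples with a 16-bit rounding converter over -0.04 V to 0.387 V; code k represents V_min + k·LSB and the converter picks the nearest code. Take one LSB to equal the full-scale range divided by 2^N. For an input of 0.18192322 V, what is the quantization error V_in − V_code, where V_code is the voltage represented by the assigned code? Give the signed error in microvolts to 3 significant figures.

The full-scale span is 0.387 − (-0.04) = 0.427 V. LSB = 0.427 V / 2^16 ≈ 6.516 µV.
(0.18192322 − (-0.04)) / LSB = 0.22192322 × 65536/0.427 = 34060.7966. Nearest integer: k = 34061.
Reconstructed level: -0.04 + 34061 × 0.427/65536 V = 0.18192454529 V.
e = 0.18192322 − (0.18192454529) = −1.33 µV.

−1.33 µV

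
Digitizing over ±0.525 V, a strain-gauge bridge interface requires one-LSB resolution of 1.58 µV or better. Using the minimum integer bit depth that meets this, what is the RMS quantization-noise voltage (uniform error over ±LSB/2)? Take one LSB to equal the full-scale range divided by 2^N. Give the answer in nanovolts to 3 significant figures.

Span: 0.525 V − (-0.525 V) = 1.05 V.
Required number of levels: 1.05/1.58 µV = 664560; smallest N with 2^N ≥ that is 20.
LSB = 1.05 V ÷ 2^20 = 1.05/1048576 V = 1.0014 µV.
σ_q = LSB/√12 = 1.0014 µV/3.4641 = 289 nV.

289 nV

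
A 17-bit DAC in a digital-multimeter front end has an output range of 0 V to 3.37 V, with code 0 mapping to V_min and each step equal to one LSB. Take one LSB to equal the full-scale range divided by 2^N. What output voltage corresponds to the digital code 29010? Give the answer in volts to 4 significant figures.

V_FS = 3.37 V. LSB = 3.37 V / 2^17.
V_out = 0 + 29010 × (3.37/131072) V
      = 0 V + 0.745878 V = 0.745878 V.

0.7459 V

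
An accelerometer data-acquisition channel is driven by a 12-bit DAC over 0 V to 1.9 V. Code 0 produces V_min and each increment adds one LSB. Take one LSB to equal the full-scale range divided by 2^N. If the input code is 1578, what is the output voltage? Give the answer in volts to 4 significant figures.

0.7320 V

Full-scale range = 1.9 V. LSB = 1.9 V / 2^12.
Output = V_min + (1578/4096) × range = 0 + 0.385254 × 1.9 V
      = 0 V + 0.731982 V = 0.731982 V.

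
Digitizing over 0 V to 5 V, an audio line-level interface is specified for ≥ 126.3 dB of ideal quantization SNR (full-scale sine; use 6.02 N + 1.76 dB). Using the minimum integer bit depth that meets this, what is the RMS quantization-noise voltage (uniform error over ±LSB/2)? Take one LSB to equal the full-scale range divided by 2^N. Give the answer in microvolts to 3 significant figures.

0.688 µV

V_FS = 5 V.
Solving 6.02 N ≥ 126.3 − 1.76: N ≥ 20.688. Round up → N = 21.
Step size = 5/2097152 V = 2.3842 µV.
V_rms = LSB/√12 = 0.688 µV.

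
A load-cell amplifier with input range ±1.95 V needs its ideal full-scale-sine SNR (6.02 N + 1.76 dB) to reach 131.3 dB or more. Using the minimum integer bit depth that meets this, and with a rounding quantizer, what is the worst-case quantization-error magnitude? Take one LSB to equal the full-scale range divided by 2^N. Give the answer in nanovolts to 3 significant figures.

465 nV

Full-scale range = 1.95 V − (-1.95 V) = 3.9 V.
Solving 6.02 N ≥ 131.3 − 1.76: N ≥ 21.518. Round up → N = 22.
Step size = 3.9/4194304 V = 0.92983 µV.
|e|_max = LSB/2 = 465 nV.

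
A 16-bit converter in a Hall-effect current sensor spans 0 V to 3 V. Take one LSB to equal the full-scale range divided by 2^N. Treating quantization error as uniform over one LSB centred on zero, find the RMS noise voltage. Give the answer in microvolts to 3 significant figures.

V_FS = 3 V.
LSB = 3 V ÷ 2^16 = 3/65536 V = 45.776 µV.
RMS of a uniform error over width LSB is LSB/√12 = 13.2 µV.

13.2 µV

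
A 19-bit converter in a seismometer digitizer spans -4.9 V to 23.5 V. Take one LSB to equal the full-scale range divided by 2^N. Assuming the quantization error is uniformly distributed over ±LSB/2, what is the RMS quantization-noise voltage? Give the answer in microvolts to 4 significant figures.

15.64 µV

Span: 23.5 V − (-4.9 V) = 28.4 V.
Step size = 28.4/524288 V = 54.1687 µV.
RMS of a uniform error over width LSB is LSB/√12 = 15.64 µV.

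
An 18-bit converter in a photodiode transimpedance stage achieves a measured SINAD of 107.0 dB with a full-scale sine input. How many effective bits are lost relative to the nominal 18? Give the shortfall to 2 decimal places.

Effective bits = (107.0 − 1.76)/6.02 = 17.4817.
Shortfall = 18 − 17.4817 = 0.5183 bits.

0.52 bits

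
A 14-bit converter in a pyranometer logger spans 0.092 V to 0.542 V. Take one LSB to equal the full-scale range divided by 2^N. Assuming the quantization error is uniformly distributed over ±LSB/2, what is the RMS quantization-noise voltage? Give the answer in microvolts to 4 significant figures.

The full-scale span is 0.542 − (0.092) = 0.45 V.
LSB = 0.45 V ÷ 2^14 = 0.45/16384 V = 27.4658 µV.
For a uniform distribution on [−LSB/2, +LSB/2], V_rms = LSB/√12 = 27.4658 µV/3.4641 = 7.929 µV.

7.929 µV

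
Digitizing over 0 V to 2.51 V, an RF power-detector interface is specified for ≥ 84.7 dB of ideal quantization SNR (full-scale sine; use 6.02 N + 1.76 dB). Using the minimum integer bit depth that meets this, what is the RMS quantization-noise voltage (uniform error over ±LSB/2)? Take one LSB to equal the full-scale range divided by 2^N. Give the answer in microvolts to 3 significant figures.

44.2 µV

V_FS = 2.51 V.
N ≥ (84.7 − 1.76)/6.02 = 13.777 → N_min = 14.
LSB = 2.51 V ÷ 2^14 = 2.51/16384 V = 153.20 µV.
RMS noise = LSB/√12 = 44.2 µV.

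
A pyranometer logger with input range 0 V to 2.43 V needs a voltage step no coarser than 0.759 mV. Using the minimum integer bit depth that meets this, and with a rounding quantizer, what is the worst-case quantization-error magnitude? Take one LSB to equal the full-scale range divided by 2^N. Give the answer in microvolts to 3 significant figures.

V_FS = 2.43 V.
Required number of levels: 2.43/0.759 mV = 3201.6; smallest N with 2^N ≥ that is 12.
LSB = 2.43 V / 2^12 = 0.59326 mV.
Max error for round-to-nearest is LSB/2 = 297 µV.

297 µV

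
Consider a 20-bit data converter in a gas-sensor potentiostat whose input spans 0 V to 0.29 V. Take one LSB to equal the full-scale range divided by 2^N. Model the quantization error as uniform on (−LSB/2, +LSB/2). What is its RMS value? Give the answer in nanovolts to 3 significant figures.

79.8 nV

Range is 0.29 V.
LSB = 0.29 V / 2^20 = 276.57 nV.
For a uniform distribution on [−LSB/2, +LSB/2], V_rms = LSB/√12 = 276.57 nV/3.4641 = 79.8 nV.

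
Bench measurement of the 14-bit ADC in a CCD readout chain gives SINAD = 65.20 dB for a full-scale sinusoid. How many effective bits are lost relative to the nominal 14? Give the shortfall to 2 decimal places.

ENOB = (SINAD − 1.76)/6.02 = (65.20 − 1.76)/6.02 = 10.5382 bits.
Lost resolution: 14 − 10.5382 = 3.4618 bits.

3.46 bits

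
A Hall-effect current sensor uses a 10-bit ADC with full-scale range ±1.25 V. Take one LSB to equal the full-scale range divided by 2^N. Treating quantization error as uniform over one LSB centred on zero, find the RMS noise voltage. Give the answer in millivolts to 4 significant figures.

0.7048 mV

The full-scale span is 1.25 − (-1.25) = 2.5 V.
One LSB is 2.5 V / 1024 = 2.44141 mV.
V_rms = LSB/√12 = 2.44141 mV / √12 = 0.7048 mV.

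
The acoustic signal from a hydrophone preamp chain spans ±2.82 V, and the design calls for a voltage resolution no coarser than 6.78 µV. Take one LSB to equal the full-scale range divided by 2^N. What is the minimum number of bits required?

The full-scale span is 2.82 − (-2.82) = 5.64 V.
5.64 V / 6.78 µV = 831900. Since 2^19 = 524288 and 2^20 = 1048576, N = 20.

20 bits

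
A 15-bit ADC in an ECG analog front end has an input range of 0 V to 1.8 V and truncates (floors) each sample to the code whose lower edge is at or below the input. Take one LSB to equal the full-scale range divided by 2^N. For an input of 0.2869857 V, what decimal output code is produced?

Span = 1.8 V. LSB = 1.8 V / 2^15 ≈ 54.93 µV.
(V_in − V_min) × 2^15/range = (0.2869857 − (0)) × 32768/1.8 = 5224.415.
Floor → code = 5224.

5224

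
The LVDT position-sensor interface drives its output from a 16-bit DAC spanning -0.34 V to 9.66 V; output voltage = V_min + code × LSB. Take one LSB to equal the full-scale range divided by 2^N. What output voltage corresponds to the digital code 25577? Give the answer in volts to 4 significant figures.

Range = 9.66 − (-0.34) = 10 V. LSB = 10 V / 2^16.
Output = V_min + (25577/65536) × range = -0.34 + 0.390274 × 10 V
      = -0.34 V + 3.90274 V = 3.56274 V.

3.563 V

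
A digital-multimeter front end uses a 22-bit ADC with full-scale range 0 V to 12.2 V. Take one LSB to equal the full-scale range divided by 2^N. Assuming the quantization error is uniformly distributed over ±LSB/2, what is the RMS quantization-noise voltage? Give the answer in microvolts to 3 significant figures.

0.840 µV

Full-scale range = 12.2 V.
Step size = 12.2/4194304 V = 2.9087 µV.
V_rms = LSB/√12 = 2.9087 µV / √12 = 0.840 µV.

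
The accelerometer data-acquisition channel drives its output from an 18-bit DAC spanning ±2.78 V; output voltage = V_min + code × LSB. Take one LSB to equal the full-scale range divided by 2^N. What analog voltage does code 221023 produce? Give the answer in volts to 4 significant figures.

The full-scale span is 2.78 − (-2.78) = 5.56 V. LSB = 5.56 V / 2^18.
V_out = -2.78 + 221023 × (5.56/262144) V
      = -2.78 V + 4.68784 V = 1.90784 V.

1.908 V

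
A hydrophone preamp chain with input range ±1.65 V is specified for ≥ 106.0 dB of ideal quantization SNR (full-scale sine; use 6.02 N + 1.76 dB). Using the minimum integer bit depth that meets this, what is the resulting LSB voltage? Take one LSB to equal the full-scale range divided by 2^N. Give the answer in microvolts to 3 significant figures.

12.6 µV

Full-scale range = 1.65 V − (-1.65 V) = 3.3 V.
N ≥ (106.0 − 1.76)/6.02 = 17.316 → N_min = 18.
LSB = 3.3 V ÷ 2^18 = 3.3/262144 V = 12.6 µV.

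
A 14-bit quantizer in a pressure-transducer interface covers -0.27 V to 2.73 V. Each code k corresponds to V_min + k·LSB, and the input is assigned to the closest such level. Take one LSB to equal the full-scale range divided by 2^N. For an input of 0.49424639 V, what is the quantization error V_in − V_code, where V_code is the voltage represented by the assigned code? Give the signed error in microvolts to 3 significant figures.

The full-scale span is 2.73 − (-0.27) = 3 V. LSB = 3 V / 2^14 ≈ 183.1 µV.
(0.49424639 − (-0.27)) / LSB = 0.76424639 × 16384/3 = 4173.8043. Nearest integer: k = 4174.
V_code = V_min + k × range/2^14 = -0.27 + 4174 × 3/16384 = 0.49428222656 V.
Error = V_in − V_code = 0.49424639 − (0.49428222656) = −35.8 µV.

−35.8 µV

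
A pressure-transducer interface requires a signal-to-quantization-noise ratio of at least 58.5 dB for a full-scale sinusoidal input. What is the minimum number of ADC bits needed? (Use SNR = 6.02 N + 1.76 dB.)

6.02 N + 1.76 ≥ 58.5 gives N ≥ 9.425, so the minimum integer is 10.

10 bits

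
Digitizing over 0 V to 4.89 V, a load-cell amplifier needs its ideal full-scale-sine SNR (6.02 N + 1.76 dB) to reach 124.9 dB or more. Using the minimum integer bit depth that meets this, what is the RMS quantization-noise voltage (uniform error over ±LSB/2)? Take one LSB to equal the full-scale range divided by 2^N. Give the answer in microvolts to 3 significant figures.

0.673 µV

Range is 4.89 V.
Solving 6.02 N ≥ 124.9 − 1.76: N ≥ 20.455. Round up → N = 21.
LSB = 4.89 V ÷ 2^21 = 4.89/2097152 V = 2.3317 µV.
RMS noise = LSB/√12 = 0.673 µV.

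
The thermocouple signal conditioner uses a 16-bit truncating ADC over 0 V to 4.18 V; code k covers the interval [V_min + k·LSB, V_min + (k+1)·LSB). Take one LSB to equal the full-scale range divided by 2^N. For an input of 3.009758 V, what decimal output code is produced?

Range is 4.18 V. LSB = 4.18 V / 2^16 ≈ 63.78 µV.
code = ⌊(V_in − V_min)/LSB⌋ = ⌊(V_in − V_min) × 2^16 / range⌋
     = ⌊(3.009758 − (0)) × 65536 / 4.18⌋ = ⌊3.009758 × 65536/4.18⌋
     = ⌊47188.397⌋ = 47188.

47188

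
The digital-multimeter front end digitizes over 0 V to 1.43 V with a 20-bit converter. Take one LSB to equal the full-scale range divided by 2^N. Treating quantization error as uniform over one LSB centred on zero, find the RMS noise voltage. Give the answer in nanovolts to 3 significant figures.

Range is 1.43 V.
LSB = 1.43 V ÷ 2^20 = 1.43/1048576 V = 1.3638 µV.
For a uniform distribution on [−LSB/2, +LSB/2], V_rms = LSB/√12 = 1.3638 µV/3.4641 = 394 nV.

394 nV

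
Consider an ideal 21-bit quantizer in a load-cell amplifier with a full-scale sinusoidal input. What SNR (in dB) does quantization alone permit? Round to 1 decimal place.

128.2 dB

SNR = 6.02·21 + 1.76 = 128.18 dB.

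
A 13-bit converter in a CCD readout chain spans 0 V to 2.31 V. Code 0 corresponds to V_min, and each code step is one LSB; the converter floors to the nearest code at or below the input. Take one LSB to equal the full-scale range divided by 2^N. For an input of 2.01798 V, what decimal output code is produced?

Range is 2.31 V. LSB = 2.31 V / 2^13 ≈ 282.0 µV.
V_in − V_min = 2.01798 − (0) = 2.01798 V.
Divide by LSB: 2.01798 × 8192/2.31 = 7156.4035.
Truncating gives code 7156.

7156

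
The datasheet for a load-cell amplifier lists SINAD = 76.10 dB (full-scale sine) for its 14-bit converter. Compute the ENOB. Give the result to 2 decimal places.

ENOB = (SINAD − 1.76) / 6.02 = (76.10 − 1.76) / 6.02 = 74.34 / 6.02 = 12.3488.

12.35 bits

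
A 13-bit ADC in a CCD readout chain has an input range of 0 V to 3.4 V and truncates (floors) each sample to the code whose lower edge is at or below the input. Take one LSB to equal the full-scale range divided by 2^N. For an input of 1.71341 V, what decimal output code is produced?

Span = 3.4 V. LSB = 3.4 V / 2^13 ≈ 415.0 µV.
code = ⌊(V_in − V_min)/LSB⌋ = ⌊(V_in − V_min) × 2^13 / range⌋
     = ⌊(1.71341 − (0)) × 8192 / 3.4⌋ = ⌊1.71341 × 8192/3.4⌋
     = ⌊4128.310⌋ = 4128.

4128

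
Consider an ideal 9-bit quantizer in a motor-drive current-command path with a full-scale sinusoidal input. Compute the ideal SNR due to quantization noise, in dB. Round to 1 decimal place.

6.02(9) + 1.76 = 54.18 + 1.76 = 55.94 dB.

55.9 dB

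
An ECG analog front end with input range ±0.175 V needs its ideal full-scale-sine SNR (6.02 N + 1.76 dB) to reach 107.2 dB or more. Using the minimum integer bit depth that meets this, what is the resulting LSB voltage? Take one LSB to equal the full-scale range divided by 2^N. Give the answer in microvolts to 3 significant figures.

1.34 µV

Full-scale range = 0.175 V − (-0.175 V) = 0.35 V.
Required N = ⌈(107.2 − 1.76)/6.02⌉ = ⌈17.515⌉ = 18.
LSB = 0.35 V ÷ 2^18 = 0.35/262144 V = 1.34 µV.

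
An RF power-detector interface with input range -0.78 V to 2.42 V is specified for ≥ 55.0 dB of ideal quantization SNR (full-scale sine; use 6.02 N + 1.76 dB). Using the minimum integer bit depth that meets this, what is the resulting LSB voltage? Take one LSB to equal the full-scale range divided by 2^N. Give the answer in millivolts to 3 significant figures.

6.25 mV

Full-scale range = 2.42 V − (-0.78 V) = 3.2 V.
Required N = ⌈(55.0 − 1.76)/6.02⌉ = ⌈8.844⌉ = 9.
LSB = 3.2 V ÷ 2^9 = 3.2/512 V = 6.25 mV.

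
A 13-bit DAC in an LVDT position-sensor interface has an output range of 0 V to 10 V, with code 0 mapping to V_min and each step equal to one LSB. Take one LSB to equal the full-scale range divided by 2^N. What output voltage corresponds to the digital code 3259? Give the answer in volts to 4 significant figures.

Range is 10 V. LSB = 10 V / 2^13.
V_out = 0 + 3259 × (10/8192) V
      = 0 V + 3.97827 V = 3.97827 V.

3.978 V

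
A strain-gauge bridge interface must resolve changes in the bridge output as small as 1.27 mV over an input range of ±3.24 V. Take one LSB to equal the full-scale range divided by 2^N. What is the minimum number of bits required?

Range = 3.24 − (-3.24) = 6.48 V.
Need 2^N ≥ 6.48 V / 1.27 mV = 5102 → N_min = 13.

13 bits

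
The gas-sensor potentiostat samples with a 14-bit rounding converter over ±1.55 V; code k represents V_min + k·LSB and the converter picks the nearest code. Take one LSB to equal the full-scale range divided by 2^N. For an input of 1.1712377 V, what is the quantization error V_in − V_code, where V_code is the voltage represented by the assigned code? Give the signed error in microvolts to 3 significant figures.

+34.1 µV

The full-scale span is 1.55 − (-1.55) = 3.1 V. LSB = 3.1 V / 2^14 ≈ 189.2 µV.
Position in LSBs: (1.1712377 − (-1.55)) × 16384/3.1 = 14382.1802; rounding gives k = 14382.
V_code = -1.55 + (14382/16384) × 3.1 = 1.1712036133 V.
V_in − V_code = 1.1712377 − (1.1712036133) = +34.1 µV.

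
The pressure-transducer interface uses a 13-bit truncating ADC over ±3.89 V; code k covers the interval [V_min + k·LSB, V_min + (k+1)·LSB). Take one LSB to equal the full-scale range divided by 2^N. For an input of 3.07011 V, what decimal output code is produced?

7328

Span: 3.89 V − (-3.89 V) = 7.78 V. LSB = 7.78 V / 2^13 ≈ 0.9497 mV.
(V_in − V_min) × 2^13/range = (3.07011 − (-3.89)) × 8192/7.78 = 7328.692.
Floor → code = 7328.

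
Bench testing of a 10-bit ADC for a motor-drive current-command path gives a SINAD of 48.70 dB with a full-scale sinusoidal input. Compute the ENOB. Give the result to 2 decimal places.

Inverting SNR = 6.02 N + 1.76: N_eff = (48.70 − 1.76)/6.02 = 7.7973.

7.80 bits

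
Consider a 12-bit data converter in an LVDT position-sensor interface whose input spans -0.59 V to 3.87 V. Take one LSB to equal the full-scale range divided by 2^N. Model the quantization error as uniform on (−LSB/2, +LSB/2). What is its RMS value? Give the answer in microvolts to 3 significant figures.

Span: 3.87 V − (-0.59 V) = 4.46 V.
One LSB is 4.46 V / 4096 = 1.0889 mV.
V_rms = LSB/√12 = 1.0889 mV / √12 = 314 µV.

314 µV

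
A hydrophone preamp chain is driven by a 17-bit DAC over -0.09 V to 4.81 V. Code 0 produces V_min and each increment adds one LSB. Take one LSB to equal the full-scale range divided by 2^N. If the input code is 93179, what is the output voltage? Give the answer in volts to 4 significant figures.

3.393 V

Full-scale range = 4.81 V − (-0.09 V) = 4.9 V. LSB = 4.9 V / 2^17.
V_out = V_min + code × LSB = -0.09 V + 93179 × 4.9 V / 131072
      = -0.09 V + 3.48341 V = 3.39341 V.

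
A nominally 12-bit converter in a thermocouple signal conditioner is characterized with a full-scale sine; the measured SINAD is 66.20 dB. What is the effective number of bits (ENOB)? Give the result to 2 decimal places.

10.70 bits

ENOB = (SINAD − 1.76) / 6.02 = (66.20 − 1.76) / 6.02 = 64.44 / 6.02 = 10.7043.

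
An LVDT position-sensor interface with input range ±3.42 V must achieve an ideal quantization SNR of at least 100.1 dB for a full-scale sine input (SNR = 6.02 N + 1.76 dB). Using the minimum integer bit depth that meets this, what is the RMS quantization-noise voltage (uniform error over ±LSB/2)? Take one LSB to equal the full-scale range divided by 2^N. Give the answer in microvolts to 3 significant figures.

15.1 µV

The full-scale span is 3.42 − (-3.42) = 6.84 V.
Solving 6.02 N ≥ 100.1 − 1.76: N ≥ 16.336. Round up → N = 17.
LSB = 6.84 V / 2^17 = 52.185 µV.
RMS noise = LSB/√12 = 15.1 µV.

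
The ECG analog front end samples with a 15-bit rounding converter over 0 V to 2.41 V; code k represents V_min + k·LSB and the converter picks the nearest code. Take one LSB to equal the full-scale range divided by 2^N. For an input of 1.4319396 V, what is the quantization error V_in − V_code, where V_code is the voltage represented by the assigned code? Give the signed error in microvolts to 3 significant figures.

−27.6 µV

Span = 2.41 V. LSB = 2.41 V / 2^15 ≈ 73.55 µV.
(1.4319396 − (0)) / LSB = 1.4319396 × 32768/2.41 = 19469.6252. Nearest integer: k = 19470.
V_code = V_min + k × range/2^15 = 0 + 19470 × 2.41/32768 = 1.4319671631 V.
e = 1.4319396 − (1.4319671631) = −27.6 µV.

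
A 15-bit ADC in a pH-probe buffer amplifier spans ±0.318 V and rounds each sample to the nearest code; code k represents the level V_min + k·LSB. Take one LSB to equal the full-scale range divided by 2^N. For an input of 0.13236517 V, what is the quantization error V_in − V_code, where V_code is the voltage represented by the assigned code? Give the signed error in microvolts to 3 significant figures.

Span: 0.318 V − (-0.318 V) = 0.636 V. LSB = 0.636 V / 2^15 ≈ 19.41 µV.
Position in LSBs: (0.13236517 − (-0.318)) × 32768/0.636 = 23203.7200; rounding gives k = 23204.
V_code = -0.318 + (23204/32768) × 0.636 = 0.13237060547 V.
Error = V_in − V_code = 0.13236517 − (0.13237060547) = −5.44 µV.

−5.44 µV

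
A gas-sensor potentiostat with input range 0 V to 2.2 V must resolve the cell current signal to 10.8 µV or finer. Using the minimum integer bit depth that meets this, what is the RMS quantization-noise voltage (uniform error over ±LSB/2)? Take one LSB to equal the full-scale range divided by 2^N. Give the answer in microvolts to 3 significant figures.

2.42 µV

Full-scale range = 2.2 V.
2.2 V / 10.8 µV = 203700. Since 2^17 = 131072 and 2^18 = 262144, N = 18.
LSB = 2.2 V ÷ 2^18 = 2.2/262144 V = 8.3923 µV.
RMS noise = LSB/√12 = 2.42 µV.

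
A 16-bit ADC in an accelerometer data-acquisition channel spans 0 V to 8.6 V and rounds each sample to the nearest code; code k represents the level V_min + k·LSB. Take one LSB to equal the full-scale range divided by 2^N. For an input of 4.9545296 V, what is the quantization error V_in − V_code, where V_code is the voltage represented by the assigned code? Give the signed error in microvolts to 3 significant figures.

−23.6 µV

Full-scale range = 8.6 V. LSB = 8.6 V / 2^16 ≈ 131.2 µV.
Position in LSBs: (4.9545296 − (0)) × 65536/8.6 = 37755.8200; rounding gives k = 37756.
V_code = 0 + (37756/65536) × 8.6 = 4.9545532227 V.
e = 4.9545296 − (4.9545532227) = −23.6 µV.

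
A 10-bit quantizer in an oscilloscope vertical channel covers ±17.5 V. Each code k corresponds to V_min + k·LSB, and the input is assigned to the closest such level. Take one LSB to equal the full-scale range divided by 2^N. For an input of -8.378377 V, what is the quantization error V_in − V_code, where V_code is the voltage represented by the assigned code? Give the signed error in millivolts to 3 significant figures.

Span: 17.5 V − (-17.5 V) = 35 V. LSB = 35 V / 2^10 ≈ 34.18 mV.
(-8.378377 − (-17.5)) / LSB = 9.121623 × 1024/35 = 266.8726. Nearest integer: k = 267.
V_code = V_min + k × range/2^10 = -17.5 + 267 × 35/1024 = -8.374023438 V.
V_in − V_code = -8.378377 − (-8.374023438) = −4.35 mV.

−4.35 mV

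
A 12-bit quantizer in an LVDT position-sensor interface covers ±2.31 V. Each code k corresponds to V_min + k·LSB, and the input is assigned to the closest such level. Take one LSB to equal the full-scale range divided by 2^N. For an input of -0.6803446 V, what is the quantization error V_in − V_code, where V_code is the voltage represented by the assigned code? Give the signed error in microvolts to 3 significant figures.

Span: 2.31 V − (-2.31 V) = 4.62 V. LSB = 4.62 V / 2^12 ≈ 1.128 mV.
Position in LSBs: (-0.6803446 − (-2.31)) × 4096/4.62 = 1444.8200; rounding gives k = 1445.
V_code = V_min + k × range/2^12 = -2.31 + 1445 × 4.62/4096 = -0.6801416016 V.
Error = V_in − V_code = -0.6803446 − (-0.6801416016) = −203 µV.

−203 µV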